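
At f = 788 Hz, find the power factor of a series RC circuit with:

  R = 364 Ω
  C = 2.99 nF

Step 1 — Angular frequency: ω = 2π·f = 2π·788 = 4951 rad/s.
Step 2 — Component impedances:
  R: Z = R = 364 Ω
  C: Z = 1/(jωC) = -j/(ω·C) = 0 - j6.755e+04 Ω
Step 3 — Series combination: Z_total = R + C = 364 - j6.755e+04 Ω = 6.755e+04∠-89.7° Ω.
Step 4 — Power factor: PF = cos(φ) = Re(Z)/|Z| = 364/6.755e+04 = 0.005389.
Step 5 — Type: Im(Z) = -6.755e+04 ⇒ leading (phase φ = -89.7°).

PF = 0.005389 (leading, φ = -89.7°)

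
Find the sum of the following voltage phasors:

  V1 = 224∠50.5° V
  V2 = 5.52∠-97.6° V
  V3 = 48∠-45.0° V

Step 1 — Convert each phasor to rectangular form:
  V1 = 224·(cos(50.5°) + j·sin(50.5°)) = 142.5 + j172.8 V
  V2 = 5.52·(cos(-97.6°) + j·sin(-97.6°)) = -0.7301 - j5.472 V
  V3 = 48·(cos(-45.0°) + j·sin(-45.0°)) = 33.94 - j33.94 V
Step 2 — Sum components: V_total = 175.7 + j133.4 V.
Step 3 — Convert to polar: |V_total| = 220.6 V, ∠V_total = 37.2°.

V_total = 220.6∠37.2° V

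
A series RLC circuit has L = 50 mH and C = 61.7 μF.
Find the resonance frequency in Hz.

Step 1 — Resonance condition Im(Z)=0 gives ω₀ = 1/√(LC).
Step 2 — ω₀ = 1/√(0.05·6.17e-05) = 569.3 rad/s.
Step 3 — f₀ = ω₀/(2π) = 90.61 Hz.

f₀ = 90.61 Hz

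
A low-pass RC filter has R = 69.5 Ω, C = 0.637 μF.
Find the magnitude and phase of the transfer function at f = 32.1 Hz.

Step 1 — Angular frequency: ω = 2π·32.1 = 201.7 rad/s.
Step 2 — Transfer function: H(jω) = 1/(1 + jωRC).
Step 3 — Denominator: 1 + jωRC = 1 + j·201.7·69.5·6.37e-07 = 1 + j0.008929.
Step 4 — H = 0.9999 - j0.008928.
Step 5 — Magnitude: |H| = 1 (-0.0 dB); phase: φ = -0.5°.

|H| = 1 (-0.0 dB), φ = -0.5°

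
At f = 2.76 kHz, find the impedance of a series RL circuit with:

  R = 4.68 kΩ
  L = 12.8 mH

Step 1 — Angular frequency: ω = 2π·f = 2π·2760 = 1.734e+04 rad/s.
Step 2 — Component impedances:
  R: Z = R = 4680 Ω
  L: Z = jωL = j·1.734e+04·0.0128 = 0 + j222 Ω
Step 3 — Series combination: Z_total = R + L = 4680 + j222 Ω = 4685∠2.7° Ω.

Z = 4680 + j222 Ω = 4685∠2.7° Ω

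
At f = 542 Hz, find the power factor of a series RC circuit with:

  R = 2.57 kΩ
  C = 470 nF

Step 1 — Angular frequency: ω = 2π·f = 2π·542 = 3405 rad/s.
Step 2 — Component impedances:
  R: Z = R = 2570 Ω
  C: Z = 1/(jωC) = -j/(ω·C) = 0 - j624.8 Ω
Step 3 — Series combination: Z_total = R + C = 2570 - j624.8 Ω = 2645∠-13.7° Ω.
Step 4 — Power factor: PF = cos(φ) = Re(Z)/|Z| = 2570/2644.9 = 0.9717.
Step 5 — Type: Im(Z) = -624.8 ⇒ leading (phase φ = -13.7°).

PF = 0.9717 (leading, φ = -13.7°)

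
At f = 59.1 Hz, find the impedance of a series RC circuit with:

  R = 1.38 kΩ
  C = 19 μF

Step 1 — Angular frequency: ω = 2π·f = 2π·59.1 = 371.3 rad/s.
Step 2 — Component impedances:
  R: Z = R = 1380 Ω
  C: Z = 1/(jωC) = -j/(ω·C) = 0 - j141.7 Ω
Step 3 — Series combination: Z_total = R + C = 1380 - j141.7 Ω = 1387∠-5.9° Ω.

Z = 1380 - j141.7 Ω = 1387∠-5.9° Ω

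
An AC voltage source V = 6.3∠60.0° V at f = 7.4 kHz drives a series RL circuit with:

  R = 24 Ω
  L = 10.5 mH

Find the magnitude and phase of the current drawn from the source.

Step 1 — Angular frequency: ω = 2π·f = 2π·7400 = 4.65e+04 rad/s.
Step 2 — Component impedances:
  R: Z = R = 24 Ω
  L: Z = jωL = j·4.65e+04·0.0105 = 0 + j488.2 Ω
Step 3 — Series combination: Z_total = R + L = 24 + j488.2 Ω = 488.8∠87.2° Ω.
Step 4 — Source phasor: V = 6.3∠60.0° V = 3.15 + j5.456 V.
Step 5 — Ohm's law: I = V / Z_total = (3.15 + j5.456) / (24 + j488.2) = 0.01147 - j0.005889 A.
Step 6 — Convert to polar: |I| = 0.01289 A, ∠I = -27.2°.

I = 0.01289∠-27.2° A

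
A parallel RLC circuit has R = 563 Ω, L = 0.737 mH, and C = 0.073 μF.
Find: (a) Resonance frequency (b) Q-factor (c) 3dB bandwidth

Step 1 — Resonance: ω₀ = 1/√(LC) = 1/√(0.000737·7.3e-08) = 1.363e+05 rad/s.
Step 2 — f₀ = ω₀/(2π) = 2.17e+04 Hz.
Step 3 — Parallel Q: Q = R/(ω₀L) = 563/(1.363e+05·0.000737) = 5.603.
Step 4 — Bandwidth: Δω = ω₀/Q = 2.433e+04 rad/s; BW = Δω/(2π) = 3872 Hz.

(a) f₀ = 2.17e+04 Hz  (b) Q = 5.603  (c) BW = 3872 Hz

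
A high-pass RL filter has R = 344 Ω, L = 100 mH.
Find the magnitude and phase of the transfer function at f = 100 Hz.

Step 1 — Angular frequency: ω = 2π·100 = 628.3 rad/s.
Step 2 — Transfer function: H(jω) = jωL/(R + jωL).
Step 3 — Numerator jωL = j·62.83; denominator R + jωL = 344 + j62.83.
Step 4 — H = 0.03228 + j0.1768.
Step 5 — Magnitude: |H| = 0.1797 (-14.9 dB); phase: φ = 79.6°.

|H| = 0.1797 (-14.9 dB), φ = 79.6°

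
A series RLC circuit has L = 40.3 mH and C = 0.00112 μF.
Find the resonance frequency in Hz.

Step 1 — Resonance condition Im(Z)=0 gives ω₀ = 1/√(LC).
Step 2 — ω₀ = 1/√(0.0403·1.12e-09) = 1.488e+05 rad/s.
Step 3 — f₀ = ω₀/(2π) = 2.369e+04 Hz.

f₀ = 2.369e+04 Hz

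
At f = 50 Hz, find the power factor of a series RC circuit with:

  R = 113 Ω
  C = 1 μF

Step 1 — Angular frequency: ω = 2π·f = 2π·50 = 314.2 rad/s.
Step 2 — Component impedances:
  R: Z = R = 113 Ω
  C: Z = 1/(jωC) = -j/(ω·C) = 0 - j3183 Ω
Step 3 — Series combination: Z_total = R + C = 113 - j3183 Ω = 3185∠-88.0° Ω.
Step 4 — Power factor: PF = cos(φ) = Re(Z)/|Z| = 113/3185 = 0.03548.
Step 5 — Type: Im(Z) = -3183 ⇒ leading (phase φ = -88.0°).

PF = 0.03548 (leading, φ = -88.0°)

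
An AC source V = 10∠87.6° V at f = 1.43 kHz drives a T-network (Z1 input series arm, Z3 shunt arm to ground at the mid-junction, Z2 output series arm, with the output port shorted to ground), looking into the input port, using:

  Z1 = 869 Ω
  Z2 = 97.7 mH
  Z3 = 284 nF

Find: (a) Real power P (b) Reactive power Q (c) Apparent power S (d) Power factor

Step 1 — Angular frequency: ω = 2π·f = 2π·1430 = 8985 rad/s.
Step 2 — Component impedances:
  Z1: Z = R = 869 Ω
  Z2: Z = jωL = j·8985·0.0977 = 0 + j877.8 Ω
  Z3: Z = 1/(jωC) = -j/(ω·C) = 0 - j391.9 Ω
Step 3 — With the output port shorted to ground, the output series arm Z2 runs from the junction to ground; the shunt arm Z3 also runs from the junction to ground. They appear in parallel: Z3 || Z2 = 0 - j707.9 Ω.
Step 4 — Series with input arm Z1: Z_in = Z1 + (Z3 || Z2) = 869 - j707.9 Ω = 1121∠-39.2° Ω.
Step 5 — Source phasor: V = 10∠87.6° V = 0.4188 + j9.991 V.
Step 6 — Current: I = V / Z = -0.00534 + j0.007147 A = 0.008922∠126.8° A.
Step 7 — Complex power: S = V·I* = 0.06917 - j0.05635 VA.
Step 8 — Real power: P = Re(S) = 0.06917 W.
Step 9 — Reactive power: Q = Im(S) = -0.05635 VAR.
Step 10 — Apparent power: |S| = 0.08922 VA.
Step 11 — Power factor: PF = P/|S| = 0.7753 (leading).

(a) P = 0.06917 W  (b) Q = -0.05635 VAR  (c) S = 0.08922 VA  (d) PF = 0.7753 (leading)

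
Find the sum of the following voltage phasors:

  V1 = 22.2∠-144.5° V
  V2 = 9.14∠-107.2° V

Step 1 — Convert each phasor to rectangular form:
  V1 = 22.2·(cos(-144.5°) + j·sin(-144.5°)) = -18.07 - j12.89 V
  V2 = 9.14·(cos(-107.2°) + j·sin(-107.2°)) = -2.703 - j8.731 V
Step 2 — Sum components: V_total = -20.78 - j21.62 V.
Step 3 — Convert to polar: |V_total| = 29.99 V, ∠V_total = -133.9°.

V_total = 29.99∠-133.9° V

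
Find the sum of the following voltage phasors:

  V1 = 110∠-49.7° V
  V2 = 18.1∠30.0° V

Step 1 — Convert each phasor to rectangular form:
  V1 = 110·(cos(-49.7°) + j·sin(-49.7°)) = 71.15 - j83.89 V
  V2 = 18.1·(cos(30.0°) + j·sin(30.0°)) = 15.68 + j9.05 V
Step 2 — Sum components: V_total = 86.82 - j74.84 V.
Step 3 — Convert to polar: |V_total| = 114.6 V, ∠V_total = -40.8°.

V_total = 114.6∠-40.8° V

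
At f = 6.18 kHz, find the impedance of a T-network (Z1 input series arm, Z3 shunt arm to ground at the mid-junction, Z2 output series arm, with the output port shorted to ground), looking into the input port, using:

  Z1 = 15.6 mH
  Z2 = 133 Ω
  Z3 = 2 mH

Step 1 — Angular frequency: ω = 2π·f = 2π·6180 = 3.883e+04 rad/s.
Step 2 — Component impedances:
  Z1: Z = jωL = j·3.883e+04·0.0156 = 0 + j605.7 Ω
  Z2: Z = R = 133 Ω
  Z3: Z = jωL = j·3.883e+04·0.002 = 0 + j77.66 Ω
Step 3 — With the output port shorted to ground, the output series arm Z2 runs from the junction to ground; the shunt arm Z3 also runs from the junction to ground. They appear in parallel: Z3 || Z2 = 33.82 + j57.91 Ω.
Step 4 — Series with input arm Z1: Z_in = Z1 + (Z3 || Z2) = 33.82 + j663.7 Ω = 664.5∠87.1° Ω.

Z = 33.82 + j663.7 Ω = 664.5∠87.1° Ω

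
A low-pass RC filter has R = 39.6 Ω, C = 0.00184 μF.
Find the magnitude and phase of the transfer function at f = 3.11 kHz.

Step 1 — Angular frequency: ω = 2π·3110 = 1.954e+04 rad/s.
Step 2 — Transfer function: H(jω) = 1/(1 + jωRC).
Step 3 — Denominator: 1 + jωRC = 1 + j·1.954e+04·39.6·1.84e-09 = 1 + j0.001424.
Step 4 — H = 1 - j0.001424.
Step 5 — Magnitude: |H| = 1 (-0.0 dB); phase: φ = -0.1°.

|H| = 1 (-0.0 dB), φ = -0.1°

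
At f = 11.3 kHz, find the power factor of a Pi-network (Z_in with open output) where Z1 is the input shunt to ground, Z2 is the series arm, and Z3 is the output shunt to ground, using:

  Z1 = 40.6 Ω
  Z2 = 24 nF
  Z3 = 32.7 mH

Step 1 — Angular frequency: ω = 2π·f = 2π·1.13e+04 = 7.1e+04 rad/s.
Step 2 — Component impedances:
  Z1: Z = R = 40.6 Ω
  Z2: Z = 1/(jωC) = -j/(ω·C) = 0 - j586.9 Ω
  Z3: Z = jωL = j·7.1e+04·0.0327 = 0 + j2322 Ω
Step 3 — With open output, the series arm Z2 and the output shunt Z3 appear in series to ground: Z2 + Z3 = 0 + j1735 Ω.
Step 4 — Parallel with input shunt Z1: Z_in = Z1 || (Z2 + Z3) = 40.58 + j0.9496 Ω = 40.59∠1.3° Ω.
Step 5 — Power factor: PF = cos(φ) = Re(Z)/|Z| = 40.578/40.589 = 0.9997.
Step 6 — Type: Im(Z) = 0.9496 ⇒ lagging (phase φ = 1.3°).

PF = 0.9997 (lagging, φ = 1.3°)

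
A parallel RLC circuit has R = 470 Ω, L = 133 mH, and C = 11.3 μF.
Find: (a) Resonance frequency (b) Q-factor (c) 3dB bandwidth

Step 1 — Resonance: ω₀ = 1/√(LC) = 1/√(0.133·1.13e-05) = 815.7 rad/s.
Step 2 — f₀ = ω₀/(2π) = 129.8 Hz.
Step 3 — Parallel Q: Q = R/(ω₀L) = 470/(815.7·0.133) = 4.332.
Step 4 — Bandwidth: Δω = ω₀/Q = 188.3 rad/s; BW = Δω/(2π) = 29.97 Hz.

(a) f₀ = 129.8 Hz  (b) Q = 4.332  (c) BW = 29.97 Hz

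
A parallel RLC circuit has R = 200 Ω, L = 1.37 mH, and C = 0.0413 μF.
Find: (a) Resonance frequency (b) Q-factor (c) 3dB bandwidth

Step 1 — Resonance: ω₀ = 1/√(LC) = 1/√(0.00137·4.13e-08) = 1.329e+05 rad/s.
Step 2 — f₀ = ω₀/(2π) = 2.116e+04 Hz.
Step 3 — Parallel Q: Q = R/(ω₀L) = 200/(1.329e+05·0.00137) = 1.098.
Step 4 — Bandwidth: Δω = ω₀/Q = 1.211e+05 rad/s; BW = Δω/(2π) = 1.927e+04 Hz.

(a) f₀ = 2.116e+04 Hz  (b) Q = 1.098  (c) BW = 1.927e+04 Hz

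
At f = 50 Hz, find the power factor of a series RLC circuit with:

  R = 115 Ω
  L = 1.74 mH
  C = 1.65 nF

Step 1 — Angular frequency: ω = 2π·f = 2π·50 = 314.2 rad/s.
Step 2 — Component impedances:
  R: Z = R = 115 Ω
  L: Z = jωL = j·314.2·0.00174 = 0 + j0.5466 Ω
  C: Z = 1/(jωC) = -j/(ω·C) = 0 - j1.929e+06 Ω
Step 3 — Series combination: Z_total = R + L + C = 115 - j1.929e+06 Ω = 1.929e+06∠-90.0° Ω.
Step 4 — Power factor: PF = cos(φ) = Re(Z)/|Z| = 115/1.9292e+06 = 5.961e-05.
Step 5 — Type: Im(Z) = -1.929e+06 ⇒ leading (phase φ = -90.0°).

PF = 5.961e-05 (leading, φ = -90.0°)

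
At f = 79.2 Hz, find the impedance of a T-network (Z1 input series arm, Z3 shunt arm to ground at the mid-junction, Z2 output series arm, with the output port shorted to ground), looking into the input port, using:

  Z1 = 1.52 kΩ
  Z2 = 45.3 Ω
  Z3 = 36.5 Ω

Step 1 — Angular frequency: ω = 2π·f = 2π·79.2 = 497.6 rad/s.
Step 2 — Component impedances:
  Z1: Z = R = 1520 Ω
  Z2: Z = R = 45.3 Ω
  Z3: Z = R = 36.5 Ω
Step 3 — With the output port shorted to ground, the output series arm Z2 runs from the junction to ground; the shunt arm Z3 also runs from the junction to ground. They appear in parallel: Z3 || Z2 = 20.21 Ω.
Step 4 — Series with input arm Z1: Z_in = Z1 + (Z3 || Z2) = 1540 Ω = 1540∠0.0° Ω.

Z = 1540 Ω = 1540∠0.0° Ω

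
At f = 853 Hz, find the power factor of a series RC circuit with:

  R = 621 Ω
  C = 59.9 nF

Step 1 — Angular frequency: ω = 2π·f = 2π·853 = 5360 rad/s.
Step 2 — Component impedances:
  R: Z = R = 621 Ω
  C: Z = 1/(jωC) = -j/(ω·C) = 0 - j3115 Ω
Step 3 — Series combination: Z_total = R + C = 621 - j3115 Ω = 3176∠-78.7° Ω.
Step 4 — Power factor: PF = cos(φ) = Re(Z)/|Z| = 621/3176 = 0.1955.
Step 5 — Type: Im(Z) = -3115 ⇒ leading (phase φ = -78.7°).

PF = 0.1955 (leading, φ = -78.7°)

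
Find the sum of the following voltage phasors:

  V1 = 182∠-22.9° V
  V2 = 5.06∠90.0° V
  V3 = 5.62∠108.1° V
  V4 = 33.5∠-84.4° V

Step 1 — Convert each phasor to rectangular form:
  V1 = 182·(cos(-22.9°) + j·sin(-22.9°)) = 167.7 - j70.82 V
  V2 = 5.06·(cos(90.0°) + j·sin(90.0°)) = 0 + j5.06 V
  V3 = 5.62·(cos(108.1°) + j·sin(108.1°)) = -1.746 + j5.342 V
  V4 = 33.5·(cos(-84.4°) + j·sin(-84.4°)) = 3.269 - j33.34 V
Step 2 — Sum components: V_total = 169.2 - j93.76 V.
Step 3 — Convert to polar: |V_total| = 193.4 V, ∠V_total = -29.0°.

V_total = 193.4∠-29.0° V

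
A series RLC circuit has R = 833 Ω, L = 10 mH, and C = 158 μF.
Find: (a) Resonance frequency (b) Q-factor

Step 1 — Resonance condition Im(Z)=0 gives ω₀ = 1/√(LC).
Step 2 — ω₀ = 1/√(0.01·0.000158) = 795.6 rad/s.
Step 3 — f₀ = ω₀/(2π) = 126.6 Hz.
Step 4 — Series Q: Q = ω₀L/R = 795.6·0.01/833 = 0.009551.

(a) f₀ = 126.6 Hz  (b) Q = 0.009551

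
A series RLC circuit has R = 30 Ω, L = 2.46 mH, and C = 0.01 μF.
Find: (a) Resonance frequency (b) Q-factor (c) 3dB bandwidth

Step 1 — Resonance condition Im(Z)=0 gives ω₀ = 1/√(LC).
Step 2 — ω₀ = 1/√(0.00246·1e-08) = 2.016e+05 rad/s.
Step 3 — f₀ = ω₀/(2π) = 3.209e+04 Hz.
Step 4 — Series Q: Q = ω₀L/R = 2.016e+05·0.00246/30 = 16.53.
Step 5 — 3dB bandwidth: Δω = ω₀/Q = 1.22e+04 rad/s; BW = Δω/(2π) = 1941 Hz.

(a) f₀ = 3.209e+04 Hz  (b) Q = 16.53  (c) BW = 1941 Hz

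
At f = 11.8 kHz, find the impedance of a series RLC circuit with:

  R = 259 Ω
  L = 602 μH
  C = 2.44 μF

Step 1 — Angular frequency: ω = 2π·f = 2π·1.18e+04 = 7.414e+04 rad/s.
Step 2 — Component impedances:
  R: Z = R = 259 Ω
  L: Z = jωL = j·7.414e+04·0.000602 = 0 + j44.63 Ω
  C: Z = 1/(jωC) = -j/(ω·C) = 0 - j5.528 Ω
Step 3 — Series combination: Z_total = R + L + C = 259 + j39.11 Ω = 261.9∠8.6° Ω.

Z = 259 + j39.11 Ω = 261.9∠8.6° Ω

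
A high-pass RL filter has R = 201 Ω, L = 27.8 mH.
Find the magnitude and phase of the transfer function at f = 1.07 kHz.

Step 1 — Angular frequency: ω = 2π·1070 = 6723 rad/s.
Step 2 — Transfer function: H(jω) = jωL/(R + jωL).
Step 3 — Numerator jωL = j·186.9; denominator R + jωL = 201 + j186.9.
Step 4 — H = 0.4637 + j0.4987.
Step 5 — Magnitude: |H| = 0.681 (-3.3 dB); phase: φ = 47.1°.

|H| = 0.681 (-3.3 dB), φ = 47.1°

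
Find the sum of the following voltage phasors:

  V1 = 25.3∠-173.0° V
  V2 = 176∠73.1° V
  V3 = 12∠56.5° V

Step 1 — Convert each phasor to rectangular form:
  V1 = 25.3·(cos(-173.0°) + j·sin(-173.0°)) = -25.11 - j3.083 V
  V2 = 176·(cos(73.1°) + j·sin(73.1°)) = 51.16 + j168.4 V
  V3 = 12·(cos(56.5°) + j·sin(56.5°)) = 6.623 + j10.01 V
Step 2 — Sum components: V_total = 32.68 + j175.3 V.
Step 3 — Convert to polar: |V_total| = 178.3 V, ∠V_total = 79.4°.

V_total = 178.3∠79.4° V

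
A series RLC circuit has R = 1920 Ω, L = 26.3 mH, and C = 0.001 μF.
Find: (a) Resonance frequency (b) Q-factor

Step 1 — Resonance condition Im(Z)=0 gives ω₀ = 1/√(LC).
Step 2 — ω₀ = 1/√(0.0263·1e-09) = 1.95e+05 rad/s.
Step 3 — f₀ = ω₀/(2π) = 3.103e+04 Hz.
Step 4 — Series Q: Q = ω₀L/R = 1.95e+05·0.0263/1920 = 2.671.

(a) f₀ = 3.103e+04 Hz  (b) Q = 2.671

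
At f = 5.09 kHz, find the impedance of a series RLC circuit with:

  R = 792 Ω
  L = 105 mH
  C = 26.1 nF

Step 1 — Angular frequency: ω = 2π·f = 2π·5090 = 3.198e+04 rad/s.
Step 2 — Component impedances:
  R: Z = R = 792 Ω
  L: Z = jωL = j·3.198e+04·0.105 = 0 + j3358 Ω
  C: Z = 1/(jωC) = -j/(ω·C) = 0 - j1198 Ω
Step 3 — Series combination: Z_total = R + L + C = 792 + j2160 Ω = 2301∠69.9° Ω.

Z = 792 + j2160 Ω = 2301∠69.9° Ω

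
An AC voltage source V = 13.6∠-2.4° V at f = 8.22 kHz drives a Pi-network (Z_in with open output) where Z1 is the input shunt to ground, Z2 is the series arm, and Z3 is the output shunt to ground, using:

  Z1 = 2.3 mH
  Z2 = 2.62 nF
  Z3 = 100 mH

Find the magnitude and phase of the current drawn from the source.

Step 1 — Angular frequency: ω = 2π·f = 2π·8220 = 5.165e+04 rad/s.
Step 2 — Component impedances:
  Z1: Z = jωL = j·5.165e+04·0.0023 = 0 + j118.8 Ω
  Z2: Z = 1/(jωC) = -j/(ω·C) = 0 - j7390 Ω
  Z3: Z = jωL = j·5.165e+04·0.1 = 0 + j5165 Ω
Step 3 — With open output, the series arm Z2 and the output shunt Z3 appear in series to ground: Z2 + Z3 = 0 - j2225 Ω.
Step 4 — Parallel with input shunt Z1: Z_in = Z1 || (Z2 + Z3) = 0 + j125.5 Ω = 125.5∠90.0° Ω.
Step 5 — Source phasor: V = 13.6∠-2.4° V = 13.59 - j0.5695 V.
Step 6 — Ohm's law: I = V / Z_total = (13.59 - j0.5695) / (0 + j125.5) = -0.004538 - j0.1083 A.
Step 7 — Convert to polar: |I| = 0.1084 A, ∠I = -92.4°.

I = 0.1084∠-92.4° A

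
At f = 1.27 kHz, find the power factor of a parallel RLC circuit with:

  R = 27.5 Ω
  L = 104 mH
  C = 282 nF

Step 1 — Angular frequency: ω = 2π·f = 2π·1270 = 7980 rad/s.
Step 2 — Component impedances:
  R: Z = R = 27.5 Ω
  L: Z = jωL = j·7980·0.104 = 0 + j829.9 Ω
  C: Z = 1/(jωC) = -j/(ω·C) = 0 - j444.4 Ω
Step 3 — Parallel combination: 1/Z_total = 1/R + 1/L + 1/C; Z_total = 27.48 - j0.7898 Ω = 27.49∠-1.6° Ω.
Step 4 — Power factor: PF = cos(φ) = Re(Z)/|Z| = 27.48/27.49 = 0.9996.
Step 5 — Type: Im(Z) = -0.7898 ⇒ leading (phase φ = -1.6°).

PF = 0.9996 (leading, φ = -1.6°)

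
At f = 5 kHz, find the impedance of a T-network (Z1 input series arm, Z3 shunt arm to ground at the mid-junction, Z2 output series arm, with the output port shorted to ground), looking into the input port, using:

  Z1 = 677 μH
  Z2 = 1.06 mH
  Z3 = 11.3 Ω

Step 1 — Angular frequency: ω = 2π·f = 2π·5000 = 3.142e+04 rad/s.
Step 2 — Component impedances:
  Z1: Z = jωL = j·3.142e+04·0.000677 = 0 + j21.27 Ω
  Z2: Z = jωL = j·3.142e+04·0.00106 = 0 + j33.3 Ω
  Z3: Z = R = 11.3 Ω
Step 3 — With the output port shorted to ground, the output series arm Z2 runs from the junction to ground; the shunt arm Z3 also runs from the junction to ground. They appear in parallel: Z3 || Z2 = 10.13 + j3.439 Ω.
Step 4 — Series with input arm Z1: Z_in = Z1 + (Z3 || Z2) = 10.13 + j24.71 Ω = 26.7∠67.7° Ω.

Z = 10.13 + j24.71 Ω = 26.7∠67.7° Ω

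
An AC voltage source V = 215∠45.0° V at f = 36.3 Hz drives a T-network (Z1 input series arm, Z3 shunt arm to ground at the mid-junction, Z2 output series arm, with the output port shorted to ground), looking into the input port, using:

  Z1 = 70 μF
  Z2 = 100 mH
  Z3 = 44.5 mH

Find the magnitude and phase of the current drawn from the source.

Step 1 — Angular frequency: ω = 2π·f = 2π·36.3 = 228.1 rad/s.
Step 2 — Component impedances:
  Z1: Z = 1/(jωC) = -j/(ω·C) = 0 - j62.63 Ω
  Z2: Z = jωL = j·228.1·0.1 = 0 + j22.81 Ω
  Z3: Z = jωL = j·228.1·0.0445 = 0 + j10.15 Ω
Step 3 — With the output port shorted to ground, the output series arm Z2 runs from the junction to ground; the shunt arm Z3 also runs from the junction to ground. They appear in parallel: Z3 || Z2 = 0 + j7.024 Ω.
Step 4 — Series with input arm Z1: Z_in = Z1 + (Z3 || Z2) = 0 - j55.61 Ω = 55.61∠-90.0° Ω.
Step 5 — Source phasor: V = 215∠45.0° V = 152 + j152 V.
Step 6 — Ohm's law: I = V / Z_total = (152 + j152) / (0 - j55.61) = -2.734 + j2.734 A.
Step 7 — Convert to polar: |I| = 3.866 A, ∠I = 135.0°.

I = 3.866∠135.0° A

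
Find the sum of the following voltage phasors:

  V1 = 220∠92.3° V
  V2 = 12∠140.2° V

Step 1 — Convert each phasor to rectangular form:
  V1 = 220·(cos(92.3°) + j·sin(92.3°)) = -8.829 + j219.8 V
  V2 = 12·(cos(140.2°) + j·sin(140.2°)) = -9.219 + j7.681 V
Step 2 — Sum components: V_total = -18.05 + j227.5 V.
Step 3 — Convert to polar: |V_total| = 228.2 V, ∠V_total = 94.5°.

V_total = 228.2∠94.5° V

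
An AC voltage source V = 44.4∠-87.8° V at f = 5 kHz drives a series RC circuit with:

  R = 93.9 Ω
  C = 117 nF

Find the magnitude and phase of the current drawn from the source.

Step 1 — Angular frequency: ω = 2π·f = 2π·5000 = 3.142e+04 rad/s.
Step 2 — Component impedances:
  R: Z = R = 93.9 Ω
  C: Z = 1/(jωC) = -j/(ω·C) = 0 - j272.1 Ω
Step 3 — Series combination: Z_total = R + C = 93.9 - j272.1 Ω = 287.8∠-71.0° Ω.
Step 4 — Source phasor: V = 44.4∠-87.8° V = 1.704 - j44.37 V.
Step 5 — Ohm's law: I = V / Z_total = (1.704 - j44.37) / (93.9 - j272.1) = 0.1477 - j0.0447 A.
Step 6 — Convert to polar: |I| = 0.1543 A, ∠I = -16.8°.

I = 0.1543∠-16.8° A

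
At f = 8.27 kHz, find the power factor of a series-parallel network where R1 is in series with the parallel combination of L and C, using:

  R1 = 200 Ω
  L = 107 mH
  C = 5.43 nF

Step 1 — Angular frequency: ω = 2π·f = 2π·8270 = 5.196e+04 rad/s.
Step 2 — Component impedances:
  R1: Z = R = 200 Ω
  L: Z = jωL = j·5.196e+04·0.107 = 0 + j5560 Ω
  C: Z = 1/(jωC) = -j/(ω·C) = 0 - j3544 Ω
Step 3 — Parallel branch: L || C = 1/(1/L + 1/C) = 0 - j9776 Ω.
Step 4 — Series with R1: Z_total = R1 + (L || C) = 200 - j9776 Ω = 9778∠-88.8° Ω.
Step 5 — Power factor: PF = cos(φ) = Re(Z)/|Z| = 200/9778 = 0.02045.
Step 6 — Type: Im(Z) = -9776 ⇒ leading (phase φ = -88.8°).

PF = 0.02045 (leading, φ = -88.8°)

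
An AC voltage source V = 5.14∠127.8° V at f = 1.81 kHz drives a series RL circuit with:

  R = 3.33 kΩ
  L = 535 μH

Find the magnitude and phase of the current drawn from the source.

Step 1 — Angular frequency: ω = 2π·f = 2π·1810 = 1.137e+04 rad/s.
Step 2 — Component impedances:
  R: Z = R = 3330 Ω
  L: Z = jωL = j·1.137e+04·0.000535 = 0 + j6.084 Ω
Step 3 — Series combination: Z_total = R + L = 3330 + j6.084 Ω = 3330∠0.1° Ω.
Step 4 — Source phasor: V = 5.14∠127.8° V = -3.15 + j4.061 V.
Step 5 — Ohm's law: I = V / Z_total = (-3.15 + j4.061) / (3330 + j6.084) = -0.0009438 + j0.001221 A.
Step 6 — Convert to polar: |I| = 0.001544 A, ∠I = 127.7°.

I = 0.001544∠127.7° A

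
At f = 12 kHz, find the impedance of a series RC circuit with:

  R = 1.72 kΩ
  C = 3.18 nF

Step 1 — Angular frequency: ω = 2π·f = 2π·1.2e+04 = 7.54e+04 rad/s.
Step 2 — Component impedances:
  R: Z = R = 1720 Ω
  C: Z = 1/(jωC) = -j/(ω·C) = 0 - j4171 Ω
Step 3 — Series combination: Z_total = R + C = 1720 - j4171 Ω = 4511∠-67.6° Ω.

Z = 1720 - j4171 Ω = 4511∠-67.6° Ω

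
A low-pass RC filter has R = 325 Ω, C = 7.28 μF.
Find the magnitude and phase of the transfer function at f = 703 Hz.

Step 1 — Angular frequency: ω = 2π·703 = 4417 rad/s.
Step 2 — Transfer function: H(jω) = 1/(1 + jωRC).
Step 3 — Denominator: 1 + jωRC = 1 + j·4417·325·7.28e-06 = 1 + j10.45.
Step 4 — H = 0.009073 - j0.09482.
Step 5 — Magnitude: |H| = 0.09525 (-20.4 dB); phase: φ = -84.5°.

|H| = 0.09525 (-20.4 dB), φ = -84.5°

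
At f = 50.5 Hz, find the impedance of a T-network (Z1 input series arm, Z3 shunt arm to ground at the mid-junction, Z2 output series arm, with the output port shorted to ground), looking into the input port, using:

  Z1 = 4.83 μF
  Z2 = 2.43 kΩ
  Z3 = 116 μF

Step 1 — Angular frequency: ω = 2π·f = 2π·50.5 = 317.3 rad/s.
Step 2 — Component impedances:
  Z1: Z = 1/(jωC) = -j/(ω·C) = 0 - j652.5 Ω
  Z2: Z = R = 2430 Ω
  Z3: Z = 1/(jωC) = -j/(ω·C) = 0 - j27.17 Ω
Step 3 — With the output port shorted to ground, the output series arm Z2 runs from the junction to ground; the shunt arm Z3 also runs from the junction to ground. They appear in parallel: Z3 || Z2 = 0.3037 - j27.17 Ω.
Step 4 — Series with input arm Z1: Z_in = Z1 + (Z3 || Z2) = 0.3037 - j679.7 Ω = 679.7∠-90.0° Ω.

Z = 0.3037 - j679.7 Ω = 679.7∠-90.0° Ω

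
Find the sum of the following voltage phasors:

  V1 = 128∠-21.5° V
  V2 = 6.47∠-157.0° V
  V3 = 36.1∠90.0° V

Step 1 — Convert each phasor to rectangular form:
  V1 = 128·(cos(-21.5°) + j·sin(-21.5°)) = 119.1 - j46.91 V
  V2 = 6.47·(cos(-157.0°) + j·sin(-157.0°)) = -5.956 - j2.528 V
  V3 = 36.1·(cos(90.0°) + j·sin(90.0°)) = 0 + j36.1 V
Step 2 — Sum components: V_total = 113.1 - j13.34 V.
Step 3 — Convert to polar: |V_total| = 113.9 V, ∠V_total = -6.7°.

V_total = 113.9∠-6.7° V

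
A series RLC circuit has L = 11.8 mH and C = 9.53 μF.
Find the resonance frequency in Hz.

Step 1 — Resonance condition Im(Z)=0 gives ω₀ = 1/√(LC).
Step 2 — ω₀ = 1/√(0.0118·9.53e-06) = 2982 rad/s.
Step 3 — f₀ = ω₀/(2π) = 474.6 Hz.

f₀ = 474.6 Hz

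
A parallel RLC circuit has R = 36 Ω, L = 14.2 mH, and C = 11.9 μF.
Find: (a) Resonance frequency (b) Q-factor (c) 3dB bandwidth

Step 1 — Resonance: ω₀ = 1/√(LC) = 1/√(0.0142·1.19e-05) = 2433 rad/s.
Step 2 — f₀ = ω₀/(2π) = 387.2 Hz.
Step 3 — Parallel Q: Q = R/(ω₀L) = 36/(2433·0.0142) = 1.042.
Step 4 — Bandwidth: Δω = ω₀/Q = 2334 rad/s; BW = Δω/(2π) = 371.5 Hz.

(a) f₀ = 387.2 Hz  (b) Q = 1.042  (c) BW = 371.5 Hz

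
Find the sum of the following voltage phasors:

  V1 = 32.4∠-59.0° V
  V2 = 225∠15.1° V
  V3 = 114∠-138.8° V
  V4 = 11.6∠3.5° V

Step 1 — Convert each phasor to rectangular form:
  V1 = 32.4·(cos(-59.0°) + j·sin(-59.0°)) = 16.69 - j27.77 V
  V2 = 225·(cos(15.1°) + j·sin(15.1°)) = 217.2 + j58.61 V
  V3 = 114·(cos(-138.8°) + j·sin(-138.8°)) = -85.78 - j75.09 V
  V4 = 11.6·(cos(3.5°) + j·sin(3.5°)) = 11.58 + j0.7082 V
Step 2 — Sum components: V_total = 159.7 - j43.54 V.
Step 3 — Convert to polar: |V_total| = 165.6 V, ∠V_total = -15.2°.

V_total = 165.6∠-15.2° V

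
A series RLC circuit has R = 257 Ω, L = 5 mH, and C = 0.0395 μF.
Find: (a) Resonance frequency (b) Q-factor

Step 1 — Resonance condition Im(Z)=0 gives ω₀ = 1/√(LC).
Step 2 — ω₀ = 1/√(0.005·3.95e-08) = 7.116e+04 rad/s.
Step 3 — f₀ = ω₀/(2π) = 1.132e+04 Hz.
Step 4 — Series Q: Q = ω₀L/R = 7.116e+04·0.005/257 = 1.384.

(a) f₀ = 1.132e+04 Hz  (b) Q = 1.384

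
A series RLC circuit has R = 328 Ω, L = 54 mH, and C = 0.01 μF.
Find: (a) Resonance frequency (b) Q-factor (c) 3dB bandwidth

Step 1 — Resonance: ω₀ = 1/√(LC) = 1/√(0.054·1e-08) = 4.303e+04 rad/s.
Step 2 — f₀ = ω₀/(2π) = 6849 Hz.
Step 3 — Series Q: Q = ω₀L/R = 4.303e+04·0.054/328 = 7.085.
Step 4 — Bandwidth: Δω = ω₀/Q = 6074 rad/s; BW = Δω/(2π) = 966.7 Hz.

(a) f₀ = 6849 Hz  (b) Q = 7.085  (c) BW = 966.7 Hz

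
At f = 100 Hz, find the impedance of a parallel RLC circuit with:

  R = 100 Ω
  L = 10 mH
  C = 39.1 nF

Step 1 — Angular frequency: ω = 2π·f = 2π·100 = 628.3 rad/s.
Step 2 — Component impedances:
  R: Z = R = 100 Ω
  L: Z = jωL = j·628.3·0.01 = 0 + j6.283 Ω
  C: Z = 1/(jωC) = -j/(ω·C) = 0 - j4.07e+04 Ω
Step 3 — Parallel combination: 1/Z_total = 1/R + 1/L + 1/C; Z_total = 0.3934 + j6.259 Ω = 6.272∠86.4° Ω.

Z = 0.3934 + j6.259 Ω = 6.272∠86.4° Ω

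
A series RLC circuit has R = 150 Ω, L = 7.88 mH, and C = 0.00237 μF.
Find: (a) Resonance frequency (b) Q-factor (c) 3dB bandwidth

Step 1 — Resonance: ω₀ = 1/√(LC) = 1/√(0.00788·2.37e-09) = 2.314e+05 rad/s.
Step 2 — f₀ = ω₀/(2π) = 3.683e+04 Hz.
Step 3 — Series Q: Q = ω₀L/R = 2.314e+05·0.00788/150 = 12.16.
Step 4 — Bandwidth: Δω = ω₀/Q = 1.904e+04 rad/s; BW = Δω/(2π) = 3030 Hz.

(a) f₀ = 3.683e+04 Hz  (b) Q = 12.16  (c) BW = 3030 Hz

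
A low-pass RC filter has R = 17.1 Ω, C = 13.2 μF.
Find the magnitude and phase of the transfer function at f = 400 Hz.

Step 1 — Angular frequency: ω = 2π·400 = 2513 rad/s.
Step 2 — Transfer function: H(jω) = 1/(1 + jωRC).
Step 3 — Denominator: 1 + jωRC = 1 + j·2513·17.1·1.32e-05 = 1 + j0.5673.
Step 4 — H = 0.7565 - j0.4292.
Step 5 — Magnitude: |H| = 0.8698 (-1.2 dB); phase: φ = -29.6°.

|H| = 0.8698 (-1.2 dB), φ = -29.6°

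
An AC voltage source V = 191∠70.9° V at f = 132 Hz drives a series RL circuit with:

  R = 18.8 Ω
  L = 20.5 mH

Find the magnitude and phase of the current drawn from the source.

Step 1 — Angular frequency: ω = 2π·f = 2π·132 = 829.4 rad/s.
Step 2 — Component impedances:
  R: Z = R = 18.8 Ω
  L: Z = jωL = j·829.4·0.0205 = 0 + j17 Ω
Step 3 — Series combination: Z_total = R + L = 18.8 + j17 Ω = 25.35∠42.1° Ω.
Step 4 — Source phasor: V = 191∠70.9° V = 62.5 + j180.5 V.
Step 5 — Ohm's law: I = V / Z_total = (62.5 + j180.5) / (18.8 + j17) = 6.605 + j3.627 A.
Step 6 — Convert to polar: |I| = 7.535 A, ∠I = 28.8°.

I = 7.535∠28.8° A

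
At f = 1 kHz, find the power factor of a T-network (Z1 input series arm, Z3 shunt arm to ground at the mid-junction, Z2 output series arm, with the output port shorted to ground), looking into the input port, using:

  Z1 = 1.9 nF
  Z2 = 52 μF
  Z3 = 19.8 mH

Step 1 — Angular frequency: ω = 2π·f = 2π·1000 = 6283 rad/s.
Step 2 — Component impedances:
  Z1: Z = 1/(jωC) = -j/(ω·C) = 0 - j8.377e+04 Ω
  Z2: Z = 1/(jωC) = -j/(ω·C) = 0 - j3.061 Ω
  Z3: Z = jωL = j·6283·0.0198 = 0 + j124.4 Ω
Step 3 — With the output port shorted to ground, the output series arm Z2 runs from the junction to ground; the shunt arm Z3 also runs from the junction to ground. They appear in parallel: Z3 || Z2 = 0 - j3.138 Ω.
Step 4 — Series with input arm Z1: Z_in = Z1 + (Z3 || Z2) = 0 - j8.377e+04 Ω = 8.377e+04∠-90.0° Ω.
Step 5 — Power factor: PF = cos(φ) = Re(Z)/|Z| = 0/8.377e+04 = 0.
Step 6 — Type: Im(Z) = -8.377e+04 ⇒ leading (phase φ = -90.0°).

PF = 0 (leading, φ = -90.0°)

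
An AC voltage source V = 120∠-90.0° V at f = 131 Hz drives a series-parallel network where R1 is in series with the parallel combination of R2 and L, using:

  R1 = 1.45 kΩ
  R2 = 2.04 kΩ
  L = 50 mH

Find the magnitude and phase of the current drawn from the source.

Step 1 — Angular frequency: ω = 2π·f = 2π·131 = 823.1 rad/s.
Step 2 — Component impedances:
  R1: Z = R = 1450 Ω
  R2: Z = R = 2040 Ω
  L: Z = jωL = j·823.1·0.05 = 0 + j41.15 Ω
Step 3 — Parallel branch: R2 || L = 1/(1/R2 + 1/L) = 0.8299 + j41.14 Ω.
Step 4 — Series with R1: Z_total = R1 + (R2 || L) = 1451 + j41.14 Ω = 1451∠1.6° Ω.
Step 5 — Source phasor: V = 120∠-90.0° V = 0 - j120 V.
Step 6 — Ohm's law: I = V / Z_total = (0 - j120) / (1451 + j41.14) = -0.002343 - j0.08264 A.
Step 7 — Convert to polar: |I| = 0.08268 A, ∠I = -91.6°.

I = 0.08268∠-91.6° A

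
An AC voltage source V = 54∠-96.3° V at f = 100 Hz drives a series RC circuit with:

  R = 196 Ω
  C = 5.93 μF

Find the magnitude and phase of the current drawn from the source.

Step 1 — Angular frequency: ω = 2π·f = 2π·100 = 628.3 rad/s.
Step 2 — Component impedances:
  R: Z = R = 196 Ω
  C: Z = 1/(jωC) = -j/(ω·C) = 0 - j268.4 Ω
Step 3 — Series combination: Z_total = R + C = 196 - j268.4 Ω = 332.3∠-53.9° Ω.
Step 4 — Source phasor: V = 54∠-96.3° V = -5.926 - j53.67 V.
Step 5 — Ohm's law: I = V / Z_total = (-5.926 - j53.67) / (196 - j268.4) = 0.1199 - j0.1096 A.
Step 6 — Convert to polar: |I| = 0.1625 A, ∠I = -42.4°.

I = 0.1625∠-42.4° A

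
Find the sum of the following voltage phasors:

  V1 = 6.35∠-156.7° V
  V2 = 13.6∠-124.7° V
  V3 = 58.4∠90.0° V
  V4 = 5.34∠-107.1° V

Step 1 — Convert each phasor to rectangular form:
  V1 = 6.35·(cos(-156.7°) + j·sin(-156.7°)) = -5.832 - j2.512 V
  V2 = 13.6·(cos(-124.7°) + j·sin(-124.7°)) = -7.742 - j11.18 V
  V3 = 58.4·(cos(90.0°) + j·sin(90.0°)) = 0 + j58.4 V
  V4 = 5.34·(cos(-107.1°) + j·sin(-107.1°)) = -1.57 - j5.104 V
Step 2 — Sum components: V_total = -15.14 + j39.6 V.
Step 3 — Convert to polar: |V_total| = 42.4 V, ∠V_total = 110.9°.

V_total = 42.4∠110.9° V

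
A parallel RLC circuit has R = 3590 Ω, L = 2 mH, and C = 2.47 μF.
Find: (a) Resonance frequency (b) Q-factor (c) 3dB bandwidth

Step 1 — Resonance: ω₀ = 1/√(LC) = 1/√(0.002·2.47e-06) = 1.423e+04 rad/s.
Step 2 — f₀ = ω₀/(2π) = 2264 Hz.
Step 3 — Parallel Q: Q = R/(ω₀L) = 3590/(1.423e+04·0.002) = 126.2.
Step 4 — Bandwidth: Δω = ω₀/Q = 112.8 rad/s; BW = Δω/(2π) = 17.95 Hz.

(a) f₀ = 2264 Hz  (b) Q = 126.2  (c) BW = 17.95 Hz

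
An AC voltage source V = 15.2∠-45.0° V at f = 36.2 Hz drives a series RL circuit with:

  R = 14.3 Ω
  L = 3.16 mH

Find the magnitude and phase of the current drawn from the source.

Step 1 — Angular frequency: ω = 2π·f = 2π·36.2 = 227.5 rad/s.
Step 2 — Component impedances:
  R: Z = R = 14.3 Ω
  L: Z = jωL = j·227.5·0.00316 = 0 + j0.7187 Ω
Step 3 — Series combination: Z_total = R + L = 14.3 + j0.7187 Ω = 14.32∠2.9° Ω.
Step 4 — Source phasor: V = 15.2∠-45.0° V = 10.75 - j10.75 V.
Step 5 — Ohm's law: I = V / Z_total = (10.75 - j10.75) / (14.3 + j0.7187) = 0.712 - j0.7874 A.
Step 6 — Convert to polar: |I| = 1.062 A, ∠I = -47.9°.

I = 1.062∠-47.9° A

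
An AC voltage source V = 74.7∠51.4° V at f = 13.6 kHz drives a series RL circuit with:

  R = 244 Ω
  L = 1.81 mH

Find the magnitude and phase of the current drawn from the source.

Step 1 — Angular frequency: ω = 2π·f = 2π·1.36e+04 = 8.545e+04 rad/s.
Step 2 — Component impedances:
  R: Z = R = 244 Ω
  L: Z = jωL = j·8.545e+04·0.00181 = 0 + j154.7 Ω
Step 3 — Series combination: Z_total = R + L = 244 + j154.7 Ω = 288.9∠32.4° Ω.
Step 4 — Source phasor: V = 74.7∠51.4° V = 46.6 + j58.38 V.
Step 5 — Ohm's law: I = V / Z_total = (46.6 + j58.38) / (244 + j154.7) = 0.2444 + j0.08431 A.
Step 6 — Convert to polar: |I| = 0.2586 A, ∠I = 19.0°.

I = 0.2586∠19.0° A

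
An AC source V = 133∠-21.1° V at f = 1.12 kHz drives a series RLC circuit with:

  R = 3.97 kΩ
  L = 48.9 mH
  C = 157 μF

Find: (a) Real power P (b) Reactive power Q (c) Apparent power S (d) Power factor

Step 1 — Angular frequency: ω = 2π·f = 2π·1120 = 7037 rad/s.
Step 2 — Component impedances:
  R: Z = R = 3970 Ω
  L: Z = jωL = j·7037·0.0489 = 0 + j344.1 Ω
  C: Z = 1/(jωC) = -j/(ω·C) = 0 - j0.9051 Ω
Step 3 — Series combination: Z_total = R + L + C = 3970 + j343.2 Ω = 3985∠4.9° Ω.
Step 4 — Source phasor: V = 133∠-21.1° V = 124.1 - j47.88 V.
Step 5 — Current: I = V / Z = 0.02999 - j0.01465 A = 0.03338∠-26.0° A.
Step 6 — Complex power: S = V·I* = 4.423 + j0.3823 VA.
Step 7 — Real power: P = Re(S) = 4.423 W.
Step 8 — Reactive power: Q = Im(S) = 0.3823 VAR.
Step 9 — Apparent power: |S| = 4.439 VA.
Step 10 — Power factor: PF = P/|S| = 0.9963 (lagging).

(a) P = 4.423 W  (b) Q = 0.3823 VAR  (c) S = 4.439 VA  (d) PF = 0.9963 (lagging)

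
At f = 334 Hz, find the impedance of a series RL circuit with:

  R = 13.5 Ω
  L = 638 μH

Step 1 — Angular frequency: ω = 2π·f = 2π·334 = 2099 rad/s.
Step 2 — Component impedances:
  R: Z = R = 13.5 Ω
  L: Z = jωL = j·2099·0.000638 = 0 + j1.339 Ω
Step 3 — Series combination: Z_total = R + L = 13.5 + j1.339 Ω = 13.57∠5.7° Ω.

Z = 13.5 + j1.339 Ω = 13.57∠5.7° Ω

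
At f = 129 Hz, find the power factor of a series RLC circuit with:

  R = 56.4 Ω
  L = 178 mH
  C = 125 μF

Step 1 — Angular frequency: ω = 2π·f = 2π·129 = 810.5 rad/s.
Step 2 — Component impedances:
  R: Z = R = 56.4 Ω
  L: Z = jωL = j·810.5·0.178 = 0 + j144.3 Ω
  C: Z = 1/(jωC) = -j/(ω·C) = 0 - j9.87 Ω
Step 3 — Series combination: Z_total = R + L + C = 56.4 + j134.4 Ω = 145.8∠67.2° Ω.
Step 4 — Power factor: PF = cos(φ) = Re(Z)/|Z| = 56.4/145.76 = 0.3869.
Step 5 — Type: Im(Z) = 134.4 ⇒ lagging (phase φ = 67.2°).

PF = 0.3869 (lagging, φ = 67.2°)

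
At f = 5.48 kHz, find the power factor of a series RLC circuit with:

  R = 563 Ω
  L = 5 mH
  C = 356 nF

Step 1 — Angular frequency: ω = 2π·f = 2π·5480 = 3.443e+04 rad/s.
Step 2 — Component impedances:
  R: Z = R = 563 Ω
  L: Z = jωL = j·3.443e+04·0.005 = 0 + j172.2 Ω
  C: Z = 1/(jωC) = -j/(ω·C) = 0 - j81.58 Ω
Step 3 — Series combination: Z_total = R + L + C = 563 + j90.58 Ω = 570.2∠9.1° Ω.
Step 4 — Power factor: PF = cos(φ) = Re(Z)/|Z| = 563/570.24 = 0.9873.
Step 5 — Type: Im(Z) = 90.58 ⇒ lagging (phase φ = 9.1°).

PF = 0.9873 (lagging, φ = 9.1°)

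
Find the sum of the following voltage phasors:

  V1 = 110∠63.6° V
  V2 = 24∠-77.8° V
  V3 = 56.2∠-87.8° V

Step 1 — Convert each phasor to rectangular form:
  V1 = 110·(cos(63.6°) + j·sin(63.6°)) = 48.91 + j98.53 V
  V2 = 24·(cos(-77.8°) + j·sin(-77.8°)) = 5.072 - j23.46 V
  V3 = 56.2·(cos(-87.8°) + j·sin(-87.8°)) = 2.157 - j56.16 V
Step 2 — Sum components: V_total = 56.14 + j18.91 V.
Step 3 — Convert to polar: |V_total| = 59.24 V, ∠V_total = 18.6°.

V_total = 59.24∠18.6° V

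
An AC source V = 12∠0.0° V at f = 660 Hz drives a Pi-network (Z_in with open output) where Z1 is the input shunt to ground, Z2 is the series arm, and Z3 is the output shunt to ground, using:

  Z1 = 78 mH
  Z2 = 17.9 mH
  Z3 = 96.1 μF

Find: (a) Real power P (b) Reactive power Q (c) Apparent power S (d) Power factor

Step 1 — Angular frequency: ω = 2π·f = 2π·660 = 4147 rad/s.
Step 2 — Component impedances:
  Z1: Z = jωL = j·4147·0.078 = 0 + j323.5 Ω
  Z2: Z = jωL = j·4147·0.0179 = 0 + j74.23 Ω
  Z3: Z = 1/(jωC) = -j/(ω·C) = 0 - j2.509 Ω
Step 3 — With open output, the series arm Z2 and the output shunt Z3 appear in series to ground: Z2 + Z3 = 0 + j71.72 Ω.
Step 4 — Parallel with input shunt Z1: Z_in = Z1 || (Z2 + Z3) = 0 + j58.7 Ω = 58.7∠90.0° Ω.
Step 5 — Source phasor: V = 12∠0.0° V = 12 V.
Step 6 — Current: I = V / Z = 0 - j0.2044 A = 0.2044∠-90.0° A.
Step 7 — Complex power: S = V·I* = 0 + j2.453 VA.
Step 8 — Real power: P = Re(S) = 0 W.
Step 9 — Reactive power: Q = Im(S) = 2.453 VAR.
Step 10 — Apparent power: |S| = 2.453 VA.
Step 11 — Power factor: PF = P/|S| = 0 (lagging).

(a) P = 0 W  (b) Q = 2.453 VAR  (c) S = 2.453 VA  (d) PF = 0 (lagging)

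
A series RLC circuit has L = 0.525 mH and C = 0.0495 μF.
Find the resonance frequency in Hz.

Step 1 — Resonance condition Im(Z)=0 gives ω₀ = 1/√(LC).
Step 2 — ω₀ = 1/√(0.000525·4.95e-08) = 1.962e+05 rad/s.
Step 3 — f₀ = ω₀/(2π) = 3.122e+04 Hz.

f₀ = 3.122e+04 Hz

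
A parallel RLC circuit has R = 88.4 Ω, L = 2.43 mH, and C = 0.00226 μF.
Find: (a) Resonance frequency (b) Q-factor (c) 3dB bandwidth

Step 1 — Resonance: ω₀ = 1/√(LC) = 1/√(0.00243·2.26e-09) = 4.267e+05 rad/s.
Step 2 — f₀ = ω₀/(2π) = 6.791e+04 Hz.
Step 3 — Parallel Q: Q = R/(ω₀L) = 88.4/(4.267e+05·0.00243) = 0.08525.
Step 4 — Bandwidth: Δω = ω₀/Q = 5.005e+06 rad/s; BW = Δω/(2π) = 7.966e+05 Hz.

(a) f₀ = 6.791e+04 Hz  (b) Q = 0.08525  (c) BW = 7.966e+05 Hz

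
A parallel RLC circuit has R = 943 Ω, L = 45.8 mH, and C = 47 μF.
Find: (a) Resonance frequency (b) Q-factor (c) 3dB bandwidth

Step 1 — Resonance: ω₀ = 1/√(LC) = 1/√(0.0458·4.7e-05) = 681.6 rad/s.
Step 2 — f₀ = ω₀/(2π) = 108.5 Hz.
Step 3 — Parallel Q: Q = R/(ω₀L) = 943/(681.6·0.0458) = 30.21.
Step 4 — Bandwidth: Δω = ω₀/Q = 22.56 rad/s; BW = Δω/(2π) = 3.591 Hz.

(a) f₀ = 108.5 Hz  (b) Q = 30.21  (c) BW = 3.591 Hz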